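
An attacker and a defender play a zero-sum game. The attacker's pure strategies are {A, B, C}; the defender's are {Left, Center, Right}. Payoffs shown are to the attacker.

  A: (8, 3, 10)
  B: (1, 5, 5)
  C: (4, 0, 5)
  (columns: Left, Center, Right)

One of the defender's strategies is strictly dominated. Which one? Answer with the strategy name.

Right

Left holds the attacker's payoff strictly below Right in every row: 8 < 10, 1 < 5, 4 < 5.
So Right is strictly dominated for the defender.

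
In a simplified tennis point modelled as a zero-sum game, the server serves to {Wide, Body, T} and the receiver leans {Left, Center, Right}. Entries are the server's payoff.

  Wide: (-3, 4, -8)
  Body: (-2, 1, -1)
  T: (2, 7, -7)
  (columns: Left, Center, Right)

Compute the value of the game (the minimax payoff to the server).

Row minima: Wide → -8, Body → -2, T → -7; maximin = -2.
Column maxima: Left → 2, Center → 7, Right → -1; minimax = -1.
-2 ≠ -1, so there is no saddle point; optimal play is mixed.
Wide is strictly dominated by T, so the server never plays it.
Center is strictly dominated by Left (it gives the server strictly more in every row), so the receiver never plays it.
On the remaining 2×2 (Body, T vs Left, Right):
Let the server play Body with probability p. Expected payoff against Left: (-2)p + 2(1−p) = −4p + 2; against Right: (-1)p + (-7)(1−p) = 6p − 7.
Setting these equal: −4p + 2 = 6p − 7 ⇒ −10p = -9 ⇒ p = 9/10, and the value is (-4)·(9/10) + 2 = -8/5.
For the receiver: with q = P(Left), equating Body's and T's payoffs gives −q − 1 = 9q − 7 ⇒ q = 3/5.

-8/5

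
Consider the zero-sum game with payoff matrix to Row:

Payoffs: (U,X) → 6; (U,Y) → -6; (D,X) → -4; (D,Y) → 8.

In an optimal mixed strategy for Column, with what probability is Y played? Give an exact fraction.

5/12

Row minima: U → -6, D → -4; maximin = -4.
Column maxima: X → 6, Y → 8; minimax = 6.
-4 ≠ 6, so there is no saddle point; optimal play is mixed.
Let Row play U with probability p. Expected payoff against X: 6p + (-4)(1−p) = 10p − 4; against Y: (-6)p + 8(1−p) = −14p + 8.
Setting these equal: 10p − 4 = −14p + 8 ⇒ 24p = 12 ⇒ p = 1/2, and the value is (10)·(1/2) − 4 = 1.
For Column: with q = P(X), equating U's and D's payoffs gives 12q − 6 = −12q + 8 ⇒ q = 7/12.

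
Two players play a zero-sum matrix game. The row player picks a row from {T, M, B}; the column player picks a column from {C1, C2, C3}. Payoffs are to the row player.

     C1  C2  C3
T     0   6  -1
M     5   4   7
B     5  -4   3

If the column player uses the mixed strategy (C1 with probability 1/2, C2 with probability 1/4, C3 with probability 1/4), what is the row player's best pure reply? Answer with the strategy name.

M

Expected payoff of T: (1/2)·0 + (1/4)·6 + (1/4)·(-1) = 5/4.
Expected payoff of M: (1/2)·5 + (1/4)·4 + (1/4)·7 = 21/4.
Expected payoff of B: (1/2)·5 + (1/4)·(-4) + (1/4)·3 = 9/4.
The largest is 21/4, so the row player's best response is M.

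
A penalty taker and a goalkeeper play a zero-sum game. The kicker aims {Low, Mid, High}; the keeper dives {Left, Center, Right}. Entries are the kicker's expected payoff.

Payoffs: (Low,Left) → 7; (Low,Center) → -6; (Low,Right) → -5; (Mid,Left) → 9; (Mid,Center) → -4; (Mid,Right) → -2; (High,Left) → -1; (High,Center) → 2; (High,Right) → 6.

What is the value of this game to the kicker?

7/8

Row minima: Low → -6, Mid → -4, High → -1; maximin = -1.
Column maxima: Left → 9, Center → 2, Right → 6; minimax = 2.
-1 ≠ 2, so there is no saddle point; optimal play is mixed.
Low is strictly dominated by Mid, so the kicker never plays it.
Right is strictly dominated by Center (it gives the kicker strictly more in every row), so the keeper never plays it.
On the remaining 2×2 (Mid, High vs Left, Center):
Let the kicker play Mid with probability p. Expected payoff against Left: 9p + (-1)(1−p) = 10p − 1; against Center: (-4)p + 2(1−p) = −6p + 2.
Setting these equal: 10p − 1 = −6p + 2 ⇒ 16p = 3 ⇒ p = 3/16, and the value is (10)·(3/16) − 1 = 7/8.
For the keeper: with q = P(Left), equating Mid's and High's payoffs gives 13q − 4 = −3q + 2 ⇒ q = 3/8.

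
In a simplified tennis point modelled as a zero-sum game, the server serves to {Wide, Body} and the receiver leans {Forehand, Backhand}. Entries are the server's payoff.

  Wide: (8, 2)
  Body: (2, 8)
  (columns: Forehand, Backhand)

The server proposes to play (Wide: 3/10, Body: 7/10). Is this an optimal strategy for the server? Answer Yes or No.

Against Forehand this mix gives (3/10)·8 + (7/10)·2 = 19/5.
Against Backhand this mix gives (3/10)·2 + (7/10)·8 = 31/5.
The receiver will play Forehand, holding the server to 19/5. Shifting weight toward the row that does better against Forehand would raise this floor (the equalizing mix achieves 5 against both Forehand and Backhand), so the proposed strategy is not optimal.

No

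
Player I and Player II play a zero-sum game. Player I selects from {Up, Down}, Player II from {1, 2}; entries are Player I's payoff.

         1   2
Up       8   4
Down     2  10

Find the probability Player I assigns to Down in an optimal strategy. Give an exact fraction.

1/3

Row minima: Up → 4, Down → 2; maximin = 4.
Column maxima: 1 → 8, 2 → 10; minimax = 8.
4 ≠ 8, so there is no saddle point; optimal play is mixed.
Let Player I play Up with probability p. Expected payoff against 1: 8p + 2(1−p) = 6p + 2; against 2: 4p + 10(1−p) = −6p + 10.
Setting these equal: 6p + 2 = −6p + 10 ⇒ 12p = 8 ⇒ p = 2/3, and the value is (6)·(2/3) + 2 = 6.
For Player II: with q = P(1), equating Up's and Down's payoffs gives 4q + 4 = −8q + 10 ⇒ q = 1/2.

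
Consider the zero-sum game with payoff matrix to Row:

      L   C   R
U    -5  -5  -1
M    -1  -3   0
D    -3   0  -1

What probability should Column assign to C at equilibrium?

2/5

Row minima: U → -5, M → -3, D → -3; maximin = -3.
Column maxima: L → -1, C → 0, R → 0; minimax = -1.
-3 ≠ -1, so there is no saddle point; optimal play is mixed.
U is strictly dominated by M, so Row never plays it.
R is strictly dominated by L (it gives Row strictly more in every row), so Column never plays it.
On the remaining 2×2 (M, D vs L, C):
Let Row play M with probability p. Expected payoff against L: (-1)p + (-3)(1−p) = 2p − 3; against C: (-3)p + 0(1−p) = −3p.
Setting these equal: 2p − 3 = −3p ⇒ 5p = 3 ⇒ p = 3/5, and the value is (2)·(3/5) − 3 = -9/5.
For Column: with q = P(L), equating M's and D's payoffs gives 2q − 3 = −3q ⇒ q = 3/5.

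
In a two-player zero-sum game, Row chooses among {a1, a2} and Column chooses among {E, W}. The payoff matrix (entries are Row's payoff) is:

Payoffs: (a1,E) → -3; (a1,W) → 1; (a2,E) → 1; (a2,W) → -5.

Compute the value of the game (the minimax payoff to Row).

-7/5

Row minima: a1 → -3, a2 → -5; maximin = -3.
Column maxima: E → 1, W → 1; minimax = 1.
-3 ≠ 1, so there is no saddle point; optimal play is mixed.
Let Row play a1 with probability p. Expected payoff against E: (-3)p + 1(1−p) = −4p + 1; against W: 1p + (-5)(1−p) = 6p − 5.
Setting these equal: −4p + 1 = 6p − 5 ⇒ −10p = -6 ⇒ p = 3/5, and the value is (-4)·(3/5) + 1 = -7/5.
For Column: with q = P(E), equating a1's and a2's payoffs gives −4q + 1 = 6q − 5 ⇒ q = 3/5.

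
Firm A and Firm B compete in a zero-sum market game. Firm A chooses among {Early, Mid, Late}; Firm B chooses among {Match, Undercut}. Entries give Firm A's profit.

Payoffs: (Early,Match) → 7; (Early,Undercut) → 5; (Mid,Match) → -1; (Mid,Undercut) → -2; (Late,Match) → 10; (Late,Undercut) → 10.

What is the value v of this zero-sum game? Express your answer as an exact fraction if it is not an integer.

10

Row minima: Early → 5, Mid → -2, Late → 10; maximin = 10.
Column maxima: Match → 10, Undercut → 10; minimax = 10.
Since maximin = minimax = 10, there is a saddle point and the value is 10.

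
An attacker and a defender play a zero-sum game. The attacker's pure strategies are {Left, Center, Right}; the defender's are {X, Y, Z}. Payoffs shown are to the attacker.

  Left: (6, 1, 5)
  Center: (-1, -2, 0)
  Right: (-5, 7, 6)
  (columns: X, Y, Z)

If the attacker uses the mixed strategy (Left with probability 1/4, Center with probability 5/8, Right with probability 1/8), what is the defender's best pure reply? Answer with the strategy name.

If the defender plays X, the attacker's expected payoff is (1/4)·6 + (5/8)·(-1) + (1/8)·(-5) = 1/4.
If the defender plays Y, the attacker's expected payoff is (1/4)·1 + (5/8)·(-2) + (1/8)·7 = -1/8.
If the defender plays Z, the attacker's expected payoff is (1/4)·5 + (5/8)·0 + (1/8)·6 = 2.
The defender minimizes the attacker's payoff; the smallest is -1/8, so the best response is Y.

Y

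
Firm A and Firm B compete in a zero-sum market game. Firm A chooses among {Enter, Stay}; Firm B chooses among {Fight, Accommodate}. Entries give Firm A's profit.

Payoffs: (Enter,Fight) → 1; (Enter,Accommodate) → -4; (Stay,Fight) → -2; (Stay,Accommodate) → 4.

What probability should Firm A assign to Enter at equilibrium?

6/11

Row minima: Enter → -4, Stay → -2; maximin = -2.
Column maxima: Fight → 1, Accommodate → 4; minimax = 1.
-2 ≠ 1, so there is no saddle point; optimal play is mixed.
Let Firm A play Enter with probability p. Expected payoff against Fight: 1p + (-2)(1−p) = 3p − 2; against Accommodate: (-4)p + 4(1−p) = −8p + 4.
Setting these equal: 3p − 2 = −8p + 4 ⇒ 11p = 6 ⇒ p = 6/11, and the value is (3)·(6/11) − 2 = -4/11.
For Firm B: with q = P(Fight), equating Enter's and Stay's payoffs gives 5q − 4 = −6q + 4 ⇒ q = 8/11.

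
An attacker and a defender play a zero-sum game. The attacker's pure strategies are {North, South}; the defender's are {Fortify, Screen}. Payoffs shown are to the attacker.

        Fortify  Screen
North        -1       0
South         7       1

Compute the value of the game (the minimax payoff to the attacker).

1

Row minima: North → -1, South → 1; maximin = 1.
Column maxima: Fortify → 7, Screen → 1; minimax = 1.
Since maximin = minimax = 1, there is a saddle point and the value is 1.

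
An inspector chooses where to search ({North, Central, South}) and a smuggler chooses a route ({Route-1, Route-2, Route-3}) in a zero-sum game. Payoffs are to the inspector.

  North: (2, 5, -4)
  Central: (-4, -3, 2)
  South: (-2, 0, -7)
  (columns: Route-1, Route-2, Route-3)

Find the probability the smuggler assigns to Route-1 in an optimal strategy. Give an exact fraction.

1/2

Row minima: North → -4, Central → -4, South → -7; maximin = -4.
Column maxima: Route-1 → 2, Route-2 → 5, Route-3 → 2; minimax = 2.
-4 ≠ 2, so there is no saddle point; optimal play is mixed.
South is strictly dominated by North, so the inspector never plays it.
Route-2 is strictly dominated by Route-1 (it gives the inspector strictly more in every row), so the smuggler never plays it.
On the remaining 2×2 (North, Central vs Route-1, Route-3):
Let the inspector play North with probability p. Expected payoff against Route-1: 2p + (-4)(1−p) = 6p − 4; against Route-3: (-4)p + 2(1−p) = −6p + 2.
Setting these equal: 6p − 4 = −6p + 2 ⇒ 12p = 6 ⇒ p = 1/2, and the value is (6)·(1/2) − 4 = -1.
For the smuggler: with q = P(Route-1), equating North's and Central's payoffs gives 6q − 4 = −6q + 2 ⇒ q = 1/2.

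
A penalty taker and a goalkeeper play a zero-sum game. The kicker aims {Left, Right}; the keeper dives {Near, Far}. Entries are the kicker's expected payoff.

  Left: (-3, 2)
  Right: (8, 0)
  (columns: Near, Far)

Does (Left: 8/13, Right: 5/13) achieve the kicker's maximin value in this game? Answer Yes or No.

Against Near this mix gives (8/13)·(-3) + (5/13)·8 = 16/13.
Against Far this mix gives (8/13)·2 + (5/13)·0 = 16/13.
All of the keeper's active replies (Near, Far) yield 16/13, and no column does worse for the kicker. The mix makes the keeper indifferent and guarantees 16/13, so it is optimal.

Yes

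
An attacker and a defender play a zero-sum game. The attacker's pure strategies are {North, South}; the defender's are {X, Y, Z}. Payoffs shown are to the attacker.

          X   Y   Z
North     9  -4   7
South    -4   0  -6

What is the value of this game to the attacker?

Row minima: North → -4, South → -6; maximin = -4.
Column maxima: X → 9, Y → 0, Z → 7; minimax = 0.
-4 ≠ 0, so there is no saddle point; optimal play is mixed.
X is strictly dominated by Z (it gives the attacker strictly more in every row), so the defender never plays it.
On the remaining 2×2 (North, South vs Y, Z):
Let the attacker play North with probability p. Expected payoff against Y: (-4)p + 0(1−p) = −4p; against Z: 7p + (-6)(1−p) = 13p − 6.
Setting these equal: −4p = 13p − 6 ⇒ −17p = -6 ⇒ p = 6/17, and the value is (-4)·(6/17) = -24/17.
For the defender: with q = P(Y), equating North's and South's payoffs gives −11q + 7 = 6q − 6 ⇒ q = 13/17.

-24/17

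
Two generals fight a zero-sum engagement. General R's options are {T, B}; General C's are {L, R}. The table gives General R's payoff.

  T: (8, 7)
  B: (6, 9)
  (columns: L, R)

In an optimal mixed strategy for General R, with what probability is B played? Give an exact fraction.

1/4

Row minima: T → 7, B → 6; maximin = 7.
Column maxima: L → 8, R → 9; minimax = 8.
7 ≠ 8, so there is no saddle point; optimal play is mixed.
Let General R play T with probability p. Expected payoff against L: 8p + 6(1−p) = 2p + 6; against R: 7p + 9(1−p) = −2p + 9.
Setting these equal: 2p + 6 = −2p + 9 ⇒ 4p = 3 ⇒ p = 3/4, and the value is (2)·(3/4) + 6 = 15/2.
For General C: with q = P(L), equating T's and B's payoffs gives q + 7 = −3q + 9 ⇒ q = 1/2.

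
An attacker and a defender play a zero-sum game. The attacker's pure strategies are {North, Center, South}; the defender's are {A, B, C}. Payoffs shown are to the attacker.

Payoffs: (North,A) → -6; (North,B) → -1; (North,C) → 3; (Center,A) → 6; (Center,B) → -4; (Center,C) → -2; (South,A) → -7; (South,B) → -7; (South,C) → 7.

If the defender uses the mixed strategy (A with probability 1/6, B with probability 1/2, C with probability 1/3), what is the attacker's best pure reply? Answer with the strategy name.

North

Expected payoff of North: (1/6)·(-6) + (1/2)·(-1) + (1/3)·3 = -1/2.
Expected payoff of Center: (1/6)·6 + (1/2)·(-4) + (1/3)·(-2) = -5/3.
Expected payoff of South: (1/6)·(-7) + (1/2)·(-7) + (1/3)·7 = -7/3.
The largest is -1/2, so the attacker's best response is North.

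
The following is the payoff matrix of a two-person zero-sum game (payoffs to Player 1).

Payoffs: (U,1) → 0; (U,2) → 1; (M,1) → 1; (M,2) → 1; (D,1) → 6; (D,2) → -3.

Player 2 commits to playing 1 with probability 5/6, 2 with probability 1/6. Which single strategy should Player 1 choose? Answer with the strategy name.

Expected payoff of U: (5/6)·0 + (1/6)·1 = 1/6.
Expected payoff of M: (5/6)·1 + (1/6)·1 = 1.
Expected payoff of D: (5/6)·6 + (1/6)·(-3) = 9/2.
The largest is 9/2, so Player 1's best response is D.

D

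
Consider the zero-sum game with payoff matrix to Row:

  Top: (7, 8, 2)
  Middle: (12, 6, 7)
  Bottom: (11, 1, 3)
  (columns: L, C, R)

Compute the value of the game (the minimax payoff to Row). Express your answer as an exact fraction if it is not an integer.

Row minima: Top → 2, Middle → 6, Bottom → 1; maximin = 6.
Column maxima: L → 12, C → 8, R → 7; minimax = 7.
6 ≠ 7, so there is no saddle point; optimal play is mixed.
Bottom is strictly dominated by Middle, so Row never plays it.
L is strictly dominated by R (it gives Row strictly more in every row), so Column never plays it.
On the remaining 2×2 (Top, Middle vs C, R):
Let Row play Top with probability p. Expected payoff against C: 8p + 6(1−p) = 2p + 6; against R: 2p + 7(1−p) = −5p + 7.
Setting these equal: 2p + 6 = −5p + 7 ⇒ 7p = 1 ⇒ p = 1/7, and the value is (2)·(1/7) + 6 = 44/7.
For Column: with q = P(C), equating Top's and Middle's payoffs gives 6q + 2 = −q + 7 ⇒ q = 5/7.

44/7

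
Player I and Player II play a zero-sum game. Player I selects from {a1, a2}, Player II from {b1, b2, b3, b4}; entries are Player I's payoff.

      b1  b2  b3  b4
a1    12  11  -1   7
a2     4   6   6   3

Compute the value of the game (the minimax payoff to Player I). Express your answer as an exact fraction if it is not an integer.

45/11

Row minima: a1 → -1, a2 → 3; maximin = 3.
Column maxima: b1 → 12, b2 → 11, b3 → 6, b4 → 7; minimax = 6.
3 ≠ 6, so there is no saddle point; optimal play is mixed.
b1 is strictly dominated by b4 (it gives Player I strictly more in every row), so Player II never plays it.
b2 is strictly dominated by b4 (it gives Player I strictly more in every row), so Player II never plays it.
On the remaining 2×2 (a1, a2 vs b3, b4):
Let Player I play a1 with probability p. Expected payoff against b3: (-1)p + 6(1−p) = −7p + 6; against b4: 7p + 3(1−p) = 4p + 3.
Setting these equal: −7p + 6 = 4p + 3 ⇒ −11p = -3 ⇒ p = 3/11, and the value is (-7)·(3/11) + 6 = 45/11.
For Player II: with q = P(b3), equating a1's and a2's payoffs gives −8q + 7 = 3q + 3 ⇒ q = 4/11.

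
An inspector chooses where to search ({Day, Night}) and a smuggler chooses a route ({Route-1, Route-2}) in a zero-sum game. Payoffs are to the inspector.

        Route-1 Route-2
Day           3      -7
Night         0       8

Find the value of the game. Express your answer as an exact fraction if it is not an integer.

Row minima: Day → -7, Night → 0; maximin = 0.
Column maxima: Route-1 → 3, Route-2 → 8; minimax = 3.
0 ≠ 3, so there is no saddle point; optimal play is mixed.
Let the inspector play Day with probability p. Expected payoff against Route-1: 3p + 0(1−p) = 3p; against Route-2: (-7)p + 8(1−p) = −15p + 8.
Setting these equal: 3p = −15p + 8 ⇒ 18p = 8 ⇒ p = 4/9, and the value is (3)·(4/9) = 4/3.
For the smuggler: with q = P(Route-1), equating Day's and Night's payoffs gives 10q − 7 = −8q + 8 ⇒ q = 5/6.

4/3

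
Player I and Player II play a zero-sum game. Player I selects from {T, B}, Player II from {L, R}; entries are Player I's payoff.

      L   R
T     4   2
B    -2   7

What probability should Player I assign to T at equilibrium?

Row minima: T → 2, B → -2; maximin = 2.
Column maxima: L → 4, R → 7; minimax = 4.
2 ≠ 4, so there is no saddle point; optimal play is mixed.
Let Player I play T with probability p. Expected payoff against L: 4p + (-2)(1−p) = 6p − 2; against R: 2p + 7(1−p) = −5p + 7.
Setting these equal: 6p − 2 = −5p + 7 ⇒ 11p = 9 ⇒ p = 9/11, and the value is (6)·(9/11) − 2 = 32/11.
For Player II: with q = P(L), equating T's and B's payoffs gives 2q + 2 = −9q + 7 ⇒ q = 5/11.

9/11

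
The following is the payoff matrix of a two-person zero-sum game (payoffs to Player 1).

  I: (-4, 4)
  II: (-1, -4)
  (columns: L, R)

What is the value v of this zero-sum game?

Row minima: I → -4, II → -4; maximin = -4.
Column maxima: L → -1, R → 4; minimax = -1.
-4 ≠ -1, so there is no saddle point; optimal play is mixed.
Let Player 1 play I with probability p. Expected payoff against L: (-4)p + (-1)(1−p) = −3p − 1; against R: 4p + (-4)(1−p) = 8p − 4.
Setting these equal: −3p − 1 = 8p − 4 ⇒ −11p = -3 ⇒ p = 3/11, and the value is (-3)·(3/11) − 1 = -20/11.
For Player 2: with q = P(L), equating I's and II's payoffs gives −8q + 4 = 3q − 4 ⇒ q = 8/11.

-20/11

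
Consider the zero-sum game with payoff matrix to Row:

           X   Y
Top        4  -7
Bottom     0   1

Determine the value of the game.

Row minima: Top → -7, Bottom → 0; maximin = 0.
Column maxima: X → 4, Y → 1; minimax = 1.
0 ≠ 1, so there is no saddle point; optimal play is mixed.
Let Row play Top with probability p. Expected payoff against X: 4p + 0(1−p) = 4p; against Y: (-7)p + 1(1−p) = −8p + 1.
Setting these equal: 4p = −8p + 1 ⇒ 12p = 1 ⇒ p = 1/12, and the value is (4)·(1/12) = 1/3.
For Column: with q = P(X), equating Top's and Bottom's payoffs gives 11q − 7 = −q + 1 ⇒ q = 2/3.

1/3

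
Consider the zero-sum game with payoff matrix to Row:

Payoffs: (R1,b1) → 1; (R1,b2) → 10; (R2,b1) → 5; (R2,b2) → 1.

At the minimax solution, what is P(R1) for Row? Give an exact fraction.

4/13

Row minima: R1 → 1, R2 → 1; maximin = 1.
Column maxima: b1 → 5, b2 → 10; minimax = 5.
1 ≠ 5, so there is no saddle point; optimal play is mixed.
Let Row play R1 with probability p. Expected payoff against b1: 1p + 5(1−p) = −4p + 5; against b2: 10p + 1(1−p) = 9p + 1.
Setting these equal: −4p + 5 = 9p + 1 ⇒ −13p = -4 ⇒ p = 4/13, and the value is (-4)·(4/13) + 5 = 49/13.
For Column: with q = P(b1), equating R1's and R2's payoffs gives −9q + 10 = 4q + 1 ⇒ q = 9/13.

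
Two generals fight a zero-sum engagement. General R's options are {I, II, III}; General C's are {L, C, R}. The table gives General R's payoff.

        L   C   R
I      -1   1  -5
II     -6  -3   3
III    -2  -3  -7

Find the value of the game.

-33/13

Row minima: I → -5, II → -6, III → -7; maximin = -5.
Column maxima: L → -1, C → 1, R → 3; minimax = -1.
-5 ≠ -1, so there is no saddle point; optimal play is mixed.
III is strictly dominated by I, so General R never plays it.
With III eliminated, C is strictly dominated by L (it gives General R strictly more in every remaining row), so General C never plays it.
On the remaining 2×2 (I, II vs L, R):
Let General R play I with probability p. Expected payoff against L: (-1)p + (-6)(1−p) = 5p − 6; against R: (-5)p + 3(1−p) = −8p + 3.
Setting these equal: 5p − 6 = −8p + 3 ⇒ 13p = 9 ⇒ p = 9/13, and the value is (5)·(9/13) − 6 = -33/13.
For General C: with q = P(L), equating I's and II's payoffs gives 4q − 5 = −9q + 3 ⇒ q = 8/13.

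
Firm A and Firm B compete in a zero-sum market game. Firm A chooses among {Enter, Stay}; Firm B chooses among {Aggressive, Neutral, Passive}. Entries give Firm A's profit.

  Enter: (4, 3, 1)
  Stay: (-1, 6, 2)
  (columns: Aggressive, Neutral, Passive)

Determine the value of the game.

Row minima: Enter → 1, Stay → -1; maximin = 1.
Column maxima: Aggressive → 4, Neutral → 6, Passive → 2; minimax = 2.
1 ≠ 2, so there is no saddle point; optimal play is mixed.
Neutral is strictly dominated by Passive (it gives Firm A strictly more in every row), so Firm B never plays it.
On the remaining 2×2 (Enter, Stay vs Aggressive, Passive):
Let Firm A play Enter with probability p. Expected payoff against Aggressive: 4p + (-1)(1−p) = 5p − 1; against Passive: 1p + 2(1−p) = −p + 2.
Setting these equal: 5p − 1 = −p + 2 ⇒ 6p = 3 ⇒ p = 1/2, and the value is (5)·(1/2) − 1 = 3/2.
For Firm B: with q = P(Aggressive), equating Enter's and Stay's payoffs gives 3q + 1 = −3q + 2 ⇒ q = 1/6.

3/2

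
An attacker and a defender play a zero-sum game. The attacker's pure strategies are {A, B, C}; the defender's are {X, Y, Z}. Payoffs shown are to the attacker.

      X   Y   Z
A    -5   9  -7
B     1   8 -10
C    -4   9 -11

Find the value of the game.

Row minima: A → -7, B → -10, C → -11; maximin = -7.
Column maxima: X → 1, Y → 9, Z → -7; minimax = -7.
Since maximin = minimax = -7, there is a saddle point and the value is -7.

-7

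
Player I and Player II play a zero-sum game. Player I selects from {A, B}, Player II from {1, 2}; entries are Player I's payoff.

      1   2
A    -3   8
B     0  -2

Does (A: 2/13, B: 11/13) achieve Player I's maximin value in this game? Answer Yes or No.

Yes

Against 1 this mix gives (2/13)·(-3) + (11/13)·0 = -6/13.
Against 2 this mix gives (2/13)·8 + (11/13)·(-2) = -6/13.
All of Player II's active replies (1, 2) yield -6/13, and no column does worse for Player I. The mix makes Player II indifferent and guarantees -6/13, so it is optimal.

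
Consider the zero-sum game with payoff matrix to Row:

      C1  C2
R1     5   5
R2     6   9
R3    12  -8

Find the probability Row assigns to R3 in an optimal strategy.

Row minima: R1 → 5, R2 → 6, R3 → -8; maximin = 6.
Column maxima: C1 → 12, C2 → 9; minimax = 9.
6 ≠ 9, so there is no saddle point; optimal play is mixed.
R1 is strictly dominated by R2, so Row never plays it.
On the remaining 2×2 (R2, R3 vs C1, C2):
Let Row play R2 with probability p. Expected payoff against C1: 6p + 12(1−p) = −6p + 12; against C2: 9p + (-8)(1−p) = 17p − 8.
Setting these equal: −6p + 12 = 17p − 8 ⇒ −23p = -20 ⇒ p = 20/23, and the value is (-6)·(20/23) + 12 = 156/23.
For Column: with q = P(C1), equating R2's and R3's payoffs gives −3q + 9 = 20q − 8 ⇒ q = 17/23.

3/23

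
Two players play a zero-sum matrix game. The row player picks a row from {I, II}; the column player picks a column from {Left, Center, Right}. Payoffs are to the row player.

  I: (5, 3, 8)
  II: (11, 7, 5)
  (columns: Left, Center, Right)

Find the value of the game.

41/7

Row minima: I → 3, II → 5; maximin = 5.
Column maxima: Left → 11, Center → 7, Right → 8; minimax = 7.
5 ≠ 7, so there is no saddle point; optimal play is mixed.
Left is strictly dominated by Center (it gives the row player strictly more in every row), so the column player never plays it.
On the remaining 2×2 (I, II vs Center, Right):
Let the row player play I with probability p. Expected payoff against Center: 3p + 7(1−p) = −4p + 7; against Right: 8p + 5(1−p) = 3p + 5.
Setting these equal: −4p + 7 = 3p + 5 ⇒ −7p = -2 ⇒ p = 2/7, and the value is (-4)·(2/7) + 7 = 41/7.
For the column player: with q = P(Center), equating I's and II's payoffs gives −5q + 8 = 2q + 5 ⇒ q = 3/7.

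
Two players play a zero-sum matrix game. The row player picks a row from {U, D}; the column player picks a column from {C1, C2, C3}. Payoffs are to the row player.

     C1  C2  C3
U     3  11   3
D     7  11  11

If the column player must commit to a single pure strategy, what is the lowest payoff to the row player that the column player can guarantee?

Column maxima: C1 → 7, C2 → 11, C3 → 11.
The smallest of these is 7.

7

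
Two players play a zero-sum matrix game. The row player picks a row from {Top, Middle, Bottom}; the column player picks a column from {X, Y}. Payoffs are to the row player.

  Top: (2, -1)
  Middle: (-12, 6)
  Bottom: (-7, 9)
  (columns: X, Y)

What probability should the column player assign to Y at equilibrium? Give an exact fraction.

Row minima: Top → -1, Middle → -12, Bottom → -7; maximin = -1.
Column maxima: X → 2, Y → 9; minimax = 2.
-1 ≠ 2, so there is no saddle point; optimal play is mixed.
Middle is strictly dominated by Bottom, so the row player never plays it.
On the remaining 2×2 (Top, Bottom vs X, Y):
Let the row player play Top with probability p. Expected payoff against X: 2p + (-7)(1−p) = 9p − 7; against Y: (-1)p + 9(1−p) = −10p + 9.
Setting these equal: 9p − 7 = −10p + 9 ⇒ 19p = 16 ⇒ p = 16/19, and the value is (9)·(16/19) − 7 = 11/19.
For the column player: with q = P(X), equating Top's and Bottom's payoffs gives 3q − 1 = −16q + 9 ⇒ q = 10/19.

9/19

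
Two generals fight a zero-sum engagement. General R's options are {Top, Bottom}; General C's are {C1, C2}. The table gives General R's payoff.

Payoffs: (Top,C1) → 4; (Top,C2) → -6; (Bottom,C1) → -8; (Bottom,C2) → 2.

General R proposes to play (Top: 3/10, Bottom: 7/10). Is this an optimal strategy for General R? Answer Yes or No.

Against C1 this mix gives (3/10)·4 + (7/10)·(-8) = -22/5.
Against C2 this mix gives (3/10)·(-6) + (7/10)·2 = -2/5.
General C will play C1, holding General R to -22/5. Shifting weight toward the row that does better against C1 would raise this floor (the equalizing mix achieves -2 against both C1 and C2), so the proposed strategy is not optimal.

No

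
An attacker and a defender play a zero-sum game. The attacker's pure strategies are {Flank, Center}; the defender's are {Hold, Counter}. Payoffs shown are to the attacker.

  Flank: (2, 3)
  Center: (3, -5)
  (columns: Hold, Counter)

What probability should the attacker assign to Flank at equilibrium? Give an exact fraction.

8/9

Row minima: Flank → 2, Center → -5; maximin = 2.
Column maxima: Hold → 3, Counter → 3; minimax = 3.
2 ≠ 3, so there is no saddle point; optimal play is mixed.
Let the attacker play Flank with probability p. Expected payoff against Hold: 2p + 3(1−p) = −p + 3; against Counter: 3p + (-5)(1−p) = 8p − 5.
Setting these equal: −p + 3 = 8p − 5 ⇒ −9p = -8 ⇒ p = 8/9, and the value is (-1)·(8/9) + 3 = 19/9.
For the defender: with q = P(Hold), equating Flank's and Center's payoffs gives −q + 3 = 8q − 5 ⇒ q = 8/9.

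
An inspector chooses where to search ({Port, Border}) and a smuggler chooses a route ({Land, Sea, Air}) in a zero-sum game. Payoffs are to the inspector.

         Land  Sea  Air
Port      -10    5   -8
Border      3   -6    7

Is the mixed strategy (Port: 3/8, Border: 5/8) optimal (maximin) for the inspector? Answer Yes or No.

Yes

Against Land this mix gives (3/8)·(-10) + (5/8)·3 = -15/8.
Against Sea this mix gives (3/8)·5 + (5/8)·(-6) = -15/8.
Against Air this mix gives (3/8)·(-8) + (5/8)·7 = 11/8.
All of the smuggler's active replies (Land, Sea) yield -15/8, and no column does worse for the inspector. The mix makes the smuggler indifferent and guarantees -15/8, so it is optimal.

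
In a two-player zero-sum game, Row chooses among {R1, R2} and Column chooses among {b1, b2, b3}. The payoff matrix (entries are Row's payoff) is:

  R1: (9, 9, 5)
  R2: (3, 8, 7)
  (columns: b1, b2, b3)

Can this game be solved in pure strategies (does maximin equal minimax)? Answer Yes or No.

No

Row minima: R1 → 5, R2 → 3; maximin = 5.
Column maxima: b1 → 9, b2 → 9, b3 → 7; minimax = 7.
5 ≠ 7, so no pure-strategy equilibrium exists.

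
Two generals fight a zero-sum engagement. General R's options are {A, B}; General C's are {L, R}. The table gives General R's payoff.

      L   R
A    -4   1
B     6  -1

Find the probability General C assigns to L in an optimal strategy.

Row minima: A → -4, B → -1; maximin = -1.
Column maxima: L → 6, R → 1; minimax = 1.
-1 ≠ 1, so there is no saddle point; optimal play is mixed.
Let General R play A with probability p. Expected payoff against L: (-4)p + 6(1−p) = −10p + 6; against R: 1p + (-1)(1−p) = 2p − 1.
Setting these equal: −10p + 6 = 2p − 1 ⇒ −12p = -7 ⇒ p = 7/12, and the value is (-10)·(7/12) + 6 = 1/6.
For General C: with q = P(L), equating A's and B's payoffs gives −5q + 1 = 7q − 1 ⇒ q = 1/6.

1/6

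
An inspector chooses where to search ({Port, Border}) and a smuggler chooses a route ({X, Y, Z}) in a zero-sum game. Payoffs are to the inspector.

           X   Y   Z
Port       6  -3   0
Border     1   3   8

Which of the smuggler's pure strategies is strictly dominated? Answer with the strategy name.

Z

Y holds the inspector's payoff strictly below Z in every row: -3 < 0, 3 < 8.
So Z is strictly dominated for the smuggler.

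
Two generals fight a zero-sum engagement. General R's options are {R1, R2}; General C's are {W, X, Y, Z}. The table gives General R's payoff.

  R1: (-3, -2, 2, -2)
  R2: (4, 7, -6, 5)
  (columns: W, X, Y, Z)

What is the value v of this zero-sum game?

-2/3

Row minima: R1 → -3, R2 → -6; maximin = -3.
Column maxima: W → 4, X → 7, Y → 2, Z → 5; minimax = 2.
-3 ≠ 2, so there is no saddle point; optimal play is mixed.
X is strictly dominated by W (it gives General R strictly more in every row), so General C never plays it.
Z is strictly dominated by W (it gives General R strictly more in every row), so General C never plays it.
On the remaining 2×2 (R1, R2 vs W, Y):
Let General R play R1 with probability p. Expected payoff against W: (-3)p + 4(1−p) = −7p + 4; against Y: 2p + (-6)(1−p) = 8p − 6.
Setting these equal: −7p + 4 = 8p − 6 ⇒ −15p = -10 ⇒ p = 2/3, and the value is (-7)·(2/3) + 4 = -2/3.
For General C: with q = P(W), equating R1's and R2's payoffs gives −5q + 2 = 10q − 6 ⇒ q = 8/15.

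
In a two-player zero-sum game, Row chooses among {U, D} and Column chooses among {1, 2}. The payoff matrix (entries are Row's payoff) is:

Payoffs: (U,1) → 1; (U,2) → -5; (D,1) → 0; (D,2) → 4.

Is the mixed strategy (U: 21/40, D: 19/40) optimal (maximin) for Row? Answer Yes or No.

Against 1 this mix gives (21/40)·1 + (19/40)·0 = 21/40.
Against 2 this mix gives (21/40)·(-5) + (19/40)·4 = -29/40.
Column will play 2, holding Row to -29/40. Shifting weight toward the row that does better against 2 would raise this floor (the equalizing mix achieves 2/5 against both 2 and 1), so the proposed strategy is not optimal.

No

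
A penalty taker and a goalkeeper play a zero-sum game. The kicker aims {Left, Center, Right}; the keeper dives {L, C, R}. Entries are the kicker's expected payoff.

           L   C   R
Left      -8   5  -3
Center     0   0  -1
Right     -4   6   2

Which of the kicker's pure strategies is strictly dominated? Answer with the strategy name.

Left

Right gives a strictly higher payoff than Left against every column: -4 > -8, 6 > 5, 2 > -3.
So Left is strictly dominated and the kicker never plays it.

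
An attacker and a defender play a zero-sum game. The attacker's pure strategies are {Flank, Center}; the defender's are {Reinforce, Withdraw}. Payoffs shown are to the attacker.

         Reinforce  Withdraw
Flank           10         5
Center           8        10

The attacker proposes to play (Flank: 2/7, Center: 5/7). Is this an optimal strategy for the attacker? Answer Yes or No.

Yes

Against Reinforce this mix gives (2/7)·10 + (5/7)·8 = 60/7.
Against Withdraw this mix gives (2/7)·5 + (5/7)·10 = 60/7.
All of the defender's active replies (Reinforce, Withdraw) yield 60/7, and no column does worse for the attacker. The mix makes the defender indifferent and guarantees 60/7, so it is optimal.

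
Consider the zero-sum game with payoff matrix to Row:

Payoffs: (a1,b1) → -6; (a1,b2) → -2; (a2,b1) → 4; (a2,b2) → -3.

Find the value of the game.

-26/11

Row minima: a1 → -6, a2 → -3; maximin = -3.
Column maxima: b1 → 4, b2 → -2; minimax = -2.
-3 ≠ -2, so there is no saddle point; optimal play is mixed.
Let Row play a1 with probability p. Expected payoff against b1: (-6)p + 4(1−p) = −10p + 4; against b2: (-2)p + (-3)(1−p) = p − 3.
Setting these equal: −10p + 4 = p − 3 ⇒ −11p = -7 ⇒ p = 7/11, and the value is (-10)·(7/11) + 4 = -26/11.
For Column: with q = P(b1), equating a1's and a2's payoffs gives −4q − 2 = 7q − 3 ⇒ q = 1/11.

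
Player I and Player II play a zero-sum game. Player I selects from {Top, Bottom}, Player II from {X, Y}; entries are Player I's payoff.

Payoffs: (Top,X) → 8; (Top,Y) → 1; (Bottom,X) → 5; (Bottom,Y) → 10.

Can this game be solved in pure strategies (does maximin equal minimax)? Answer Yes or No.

No

Row minima: Top → 1, Bottom → 5; maximin = 5.
Column maxima: X → 8, Y → 10; minimax = 8.
5 ≠ 8, so no pure-strategy equilibrium exists.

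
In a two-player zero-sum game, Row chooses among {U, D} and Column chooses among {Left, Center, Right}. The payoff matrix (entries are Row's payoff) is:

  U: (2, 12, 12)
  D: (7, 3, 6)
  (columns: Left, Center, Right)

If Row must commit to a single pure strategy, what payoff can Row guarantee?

3

Row minima: U → 2, D → 3.
The best of these is 3.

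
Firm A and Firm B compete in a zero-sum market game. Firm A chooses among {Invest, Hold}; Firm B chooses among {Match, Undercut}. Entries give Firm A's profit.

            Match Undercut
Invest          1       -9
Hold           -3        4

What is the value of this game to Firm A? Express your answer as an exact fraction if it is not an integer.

-23/17

Row minima: Invest → -9, Hold → -3; maximin = -3.
Column maxima: Match → 1, Undercut → 4; minimax = 1.
-3 ≠ 1, so there is no saddle point; optimal play is mixed.
Let Firm A play Invest with probability p. Expected payoff against Match: 1p + (-3)(1−p) = 4p − 3; against Undercut: (-9)p + 4(1−p) = −13p + 4.
Setting these equal: 4p − 3 = −13p + 4 ⇒ 17p = 7 ⇒ p = 7/17, and the value is (4)·(7/17) − 3 = -23/17.
For Firm B: with q = P(Match), equating Invest's and Hold's payoffs gives 10q − 9 = −7q + 4 ⇒ q = 13/17.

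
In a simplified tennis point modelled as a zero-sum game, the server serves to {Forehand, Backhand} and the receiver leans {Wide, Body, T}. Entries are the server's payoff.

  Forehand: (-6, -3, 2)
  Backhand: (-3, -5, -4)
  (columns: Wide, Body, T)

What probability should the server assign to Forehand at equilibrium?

2/5

Row minima: Forehand → -6, Backhand → -5; maximin = -5.
Column maxima: Wide → -3, Body → -3, T → 2; minimax = -3.
-5 ≠ -3, so there is no saddle point; optimal play is mixed.
T is strictly dominated by Body (it gives the server strictly more in every row), so the receiver never plays it.
On the remaining 2×2 (Forehand, Backhand vs Wide, Body):
Let the server play Forehand with probability p. Expected payoff against Wide: (-6)p + (-3)(1−p) = −3p − 3; against Body: (-3)p + (-5)(1−p) = 2p − 5.
Setting these equal: −3p − 3 = 2p − 5 ⇒ −5p = -2 ⇒ p = 2/5, and the value is (-3)·(2/5) − 3 = -21/5.
For the receiver: with q = P(Wide), equating Forehand's and Backhand's payoffs gives −3q − 3 = 2q − 5 ⇒ q = 2/5.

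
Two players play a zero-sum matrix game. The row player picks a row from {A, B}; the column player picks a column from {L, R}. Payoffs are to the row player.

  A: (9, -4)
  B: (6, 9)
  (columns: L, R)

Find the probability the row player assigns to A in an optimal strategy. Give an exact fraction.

3/16

Row minima: A → -4, B → 6; maximin = 6.
Column maxima: L → 9, R → 9; minimax = 9.
6 ≠ 9, so there is no saddle point; optimal play is mixed.
Let the row player play A with probability p. Expected payoff against L: 9p + 6(1−p) = 3p + 6; against R: (-4)p + 9(1−p) = −13p + 9.
Setting these equal: 3p + 6 = −13p + 9 ⇒ 16p = 3 ⇒ p = 3/16, and the value is (3)·(3/16) + 6 = 105/16.
For the column player: with q = P(L), equating A's and B's payoffs gives 13q − 4 = −3q + 9 ⇒ q = 13/16.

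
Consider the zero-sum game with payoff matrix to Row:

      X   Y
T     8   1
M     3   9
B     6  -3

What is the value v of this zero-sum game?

Row minima: T → 1, M → 3, B → -3; maximin = 3.
Column maxima: X → 8, Y → 9; minimax = 8.
3 ≠ 8, so there is no saddle point; optimal play is mixed.
B is strictly dominated by T, so Row never plays it.
On the remaining 2×2 (T, M vs X, Y):
Let Row play T with probability p. Expected payoff against X: 8p + 3(1−p) = 5p + 3; against Y: 1p + 9(1−p) = −8p + 9.
Setting these equal: 5p + 3 = −8p + 9 ⇒ 13p = 6 ⇒ p = 6/13, and the value is (5)·(6/13) + 3 = 69/13.
For Column: with q = P(X), equating T's and M's payoffs gives 7q + 1 = −6q + 9 ⇒ q = 8/13.

69/13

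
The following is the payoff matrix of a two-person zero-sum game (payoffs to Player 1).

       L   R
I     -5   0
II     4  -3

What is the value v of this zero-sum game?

-5/4

Row minima: I → -5, II → -3; maximin = -3.
Column maxima: L → 4, R → 0; minimax = 0.
-3 ≠ 0, so there is no saddle point; optimal play is mixed.
Let Player 1 play I with probability p. Expected payoff against L: (-5)p + 4(1−p) = −9p + 4; against R: 0p + (-3)(1−p) = 3p − 3.
Setting these equal: −9p + 4 = 3p − 3 ⇒ −12p = -7 ⇒ p = 7/12, and the value is (-9)·(7/12) + 4 = -5/4.
For Player 2: with q = P(L), equating I's and II's payoffs gives −5q = 7q − 3 ⇒ q = 1/4.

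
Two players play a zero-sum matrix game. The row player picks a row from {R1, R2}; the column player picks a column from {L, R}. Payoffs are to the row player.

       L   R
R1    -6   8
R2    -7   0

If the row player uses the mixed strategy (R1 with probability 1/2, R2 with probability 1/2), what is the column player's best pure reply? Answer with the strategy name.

If the column player plays L, the row player's expected payoff is (1/2)·(-6) + (1/2)·(-7) = -13/2.
If the column player plays R, the row player's expected payoff is (1/2)·8 + (1/2)·0 = 4.
The column player minimizes the row player's payoff; the smallest is -13/2, so the best response is L.

L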